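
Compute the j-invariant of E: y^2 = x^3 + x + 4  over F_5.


Delta = -16(4 a^3 + 27 b^2) mod 5 = 4
-1728 * (4 a)^3 = -1728 * (4*1)^3 mod 5 = 3
j = 3 * 4^(-1) mod 5 = 2

j = 2 (mod 5)


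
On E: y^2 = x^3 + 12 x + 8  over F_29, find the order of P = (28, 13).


Compute successive multiples of P until we hit O:
  1P = (28, 13)
  2P = (27, 11)
  3P = (7, 0)
  4P = (27, 18)
  5P = (28, 16)
  6P = O

ord(P) = 6


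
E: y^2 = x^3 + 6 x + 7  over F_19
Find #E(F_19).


For each x in F_19, count y with y^2 = x^3 + 6 x + 7 mod 19:
  x = 0: RHS = 7, y in [8, 11]  -> 2 point(s)
  x = 4: RHS = 0, y in [0]  -> 1 point(s)
  x = 8: RHS = 16, y in [4, 15]  -> 2 point(s)
  x = 9: RHS = 11, y in [7, 12]  -> 2 point(s)
  x = 11: RHS = 17, y in [6, 13]  -> 2 point(s)
  x = 14: RHS = 4, y in [2, 17]  -> 2 point(s)
  x = 16: RHS = 0, y in [0]  -> 1 point(s)
  x = 17: RHS = 6, y in [5, 14]  -> 2 point(s)
  x = 18: RHS = 0, y in [0]  -> 1 point(s)
Affine points: 15. Add the point at infinity: total = 16.

#E(F_19) = 16


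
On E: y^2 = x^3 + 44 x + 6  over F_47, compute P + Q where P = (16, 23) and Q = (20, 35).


P != Q, so use the chord formula.
s = (y2 - y1) / (x2 - x1) = (12) / (4) mod 47 = 3
x3 = s^2 - x1 - x2 mod 47 = 3^2 - 16 - 20 = 20
y3 = s (x1 - x3) - y1 mod 47 = 3 * (16 - 20) - 23 = 12

P + Q = (20, 12)


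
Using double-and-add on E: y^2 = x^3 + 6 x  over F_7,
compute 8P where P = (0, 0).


k = 8 = 1000_2 (binary, LSB first: 0001)
Double-and-add from P = (0, 0):
  bit 0 = 0: acc unchanged = O
  bit 1 = 0: acc unchanged = O
  bit 2 = 0: acc unchanged = O
  bit 3 = 1: acc = O + O = O

8P = O


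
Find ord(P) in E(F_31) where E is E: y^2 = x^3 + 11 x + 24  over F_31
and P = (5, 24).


Compute successive multiples of P until we hit O:
  1P = (5, 24)
  2P = (29, 26)
  3P = (11, 22)
  4P = (22, 23)
  5P = (1, 25)
  6P = (27, 28)
  7P = (8, 29)
  8P = (7, 14)
  ... (continuing to 33P)
  33P = O

ord(P) = 33


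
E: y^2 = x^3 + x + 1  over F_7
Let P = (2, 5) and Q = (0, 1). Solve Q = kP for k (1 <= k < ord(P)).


Enumerate multiples of P until we hit Q = (0, 1):
  1P = (2, 5)
  2P = (0, 6)
  3P = (0, 1)
Match found at i = 3.

k = 3


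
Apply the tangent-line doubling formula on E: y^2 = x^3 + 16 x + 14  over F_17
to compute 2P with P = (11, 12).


Doubling: s = (3 x1^2 + a) / (2 y1)
s = (3*11^2 + 16) / (2*12) mod 17 = 8
x3 = s^2 - 2 x1 mod 17 = 8^2 - 2*11 = 8
y3 = s (x1 - x3) - y1 mod 17 = 8 * (11 - 8) - 12 = 12

2P = (8, 12)


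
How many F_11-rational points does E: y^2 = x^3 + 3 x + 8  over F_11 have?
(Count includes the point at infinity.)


For each x in F_11, count y with y^2 = x^3 + 3 x + 8 mod 11:
  x = 1: RHS = 1, y in [1, 10]  -> 2 point(s)
  x = 2: RHS = 0, y in [0]  -> 1 point(s)
  x = 3: RHS = 0, y in [0]  -> 1 point(s)
  x = 5: RHS = 5, y in [4, 7]  -> 2 point(s)
  x = 6: RHS = 0, y in [0]  -> 1 point(s)
  x = 7: RHS = 9, y in [3, 8]  -> 2 point(s)
  x = 8: RHS = 5, y in [4, 7]  -> 2 point(s)
  x = 9: RHS = 5, y in [4, 7]  -> 2 point(s)
  x = 10: RHS = 4, y in [2, 9]  -> 2 point(s)
Affine points: 15. Add the point at infinity: total = 16.

#E(F_11) = 16


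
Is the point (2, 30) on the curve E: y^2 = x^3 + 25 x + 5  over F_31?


Check whether y^2 = x^3 + 25 x + 5 (mod 31) for (x, y) = (2, 30).
LHS: y^2 = 30^2 mod 31 = 1
RHS: x^3 + 25 x + 5 = 2^3 + 25*2 + 5 mod 31 = 1
LHS = RHS

Yes, on the curve


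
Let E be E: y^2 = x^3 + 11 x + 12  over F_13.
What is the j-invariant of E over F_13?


Delta = -16(4 a^3 + 27 b^2) mod 13 = 2
-1728 * (4 a)^3 = -1728 * (4*11)^3 mod 13 = 8
j = 8 * 2^(-1) mod 13 = 4

j = 4 (mod 13)


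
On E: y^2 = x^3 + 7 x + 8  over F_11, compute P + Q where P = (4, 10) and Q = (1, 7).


P != Q, so use the chord formula.
s = (y2 - y1) / (x2 - x1) = (8) / (8) mod 11 = 1
x3 = s^2 - x1 - x2 mod 11 = 1^2 - 4 - 1 = 7
y3 = s (x1 - x3) - y1 mod 11 = 1 * (4 - 7) - 10 = 9

P + Q = (7, 9)


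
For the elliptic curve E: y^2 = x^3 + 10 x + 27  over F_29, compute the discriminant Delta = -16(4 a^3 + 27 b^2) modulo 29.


4 a^3 + 27 b^2 = 4*10^3 + 27*27^2 = 4000 + 19683 = 23683
Delta = -16 * (23683) = -378928
Delta mod 29 = 15

Delta = 15 (mod 29)


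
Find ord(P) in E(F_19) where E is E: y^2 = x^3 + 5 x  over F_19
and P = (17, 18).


Compute successive multiples of P until we hit O:
  1P = (17, 18)
  2P = (5, 13)
  3P = (1, 14)
  4P = (7, 13)
  5P = (0, 0)
  6P = (7, 6)
  7P = (1, 5)
  8P = (5, 6)
  ... (continuing to 10P)
  10P = O

ord(P) = 10


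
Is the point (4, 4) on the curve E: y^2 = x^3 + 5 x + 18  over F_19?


Check whether y^2 = x^3 + 5 x + 18 (mod 19) for (x, y) = (4, 4).
LHS: y^2 = 4^2 mod 19 = 16
RHS: x^3 + 5 x + 18 = 4^3 + 5*4 + 18 mod 19 = 7
LHS != RHS

No, not on the curve


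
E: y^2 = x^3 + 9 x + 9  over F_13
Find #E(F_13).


For each x in F_13, count y with y^2 = x^3 + 9 x + 9 mod 13:
  x = 0: RHS = 9, y in [3, 10]  -> 2 point(s)
  x = 2: RHS = 9, y in [3, 10]  -> 2 point(s)
  x = 5: RHS = 10, y in [6, 7]  -> 2 point(s)
  x = 7: RHS = 12, y in [5, 8]  -> 2 point(s)
  x = 9: RHS = 0, y in [0]  -> 1 point(s)
  x = 11: RHS = 9, y in [3, 10]  -> 2 point(s)
  x = 12: RHS = 12, y in [5, 8]  -> 2 point(s)
Affine points: 13. Add the point at infinity: total = 14.

#E(F_13) = 14


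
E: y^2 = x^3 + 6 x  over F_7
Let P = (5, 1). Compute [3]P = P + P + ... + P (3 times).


k = 3 = 11_2 (binary, LSB first: 11)
Double-and-add from P = (5, 1):
  bit 0 = 1: acc = O + (5, 1) = (5, 1)
  bit 1 = 1: acc = (5, 1) + (1, 0) = (5, 6)

3P = (5, 6)


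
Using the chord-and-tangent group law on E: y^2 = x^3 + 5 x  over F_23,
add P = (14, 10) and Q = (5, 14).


P != Q, so use the chord formula.
s = (y2 - y1) / (x2 - x1) = (4) / (14) mod 23 = 20
x3 = s^2 - x1 - x2 mod 23 = 20^2 - 14 - 5 = 13
y3 = s (x1 - x3) - y1 mod 23 = 20 * (14 - 13) - 10 = 10

P + Q = (13, 10)


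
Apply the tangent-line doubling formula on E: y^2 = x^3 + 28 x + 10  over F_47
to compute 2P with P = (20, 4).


Doubling: s = (3 x1^2 + a) / (2 y1)
s = (3*20^2 + 28) / (2*4) mod 47 = 36
x3 = s^2 - 2 x1 mod 47 = 36^2 - 2*20 = 34
y3 = s (x1 - x3) - y1 mod 47 = 36 * (20 - 34) - 4 = 9

2P = (34, 9)


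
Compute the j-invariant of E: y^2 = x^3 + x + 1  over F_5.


Delta = -16(4 a^3 + 27 b^2) mod 5 = 4
-1728 * (4 a)^3 = -1728 * (4*1)^3 mod 5 = 3
j = 3 * 4^(-1) mod 5 = 2

j = 2 (mod 5)


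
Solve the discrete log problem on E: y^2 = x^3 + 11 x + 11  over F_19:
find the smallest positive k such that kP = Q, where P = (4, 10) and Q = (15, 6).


Enumerate multiples of P until we hit Q = (15, 6):
  1P = (4, 10)
  2P = (15, 6)
Match found at i = 2.

k = 2


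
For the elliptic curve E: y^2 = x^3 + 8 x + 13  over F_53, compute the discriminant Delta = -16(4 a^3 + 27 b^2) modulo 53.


4 a^3 + 27 b^2 = 4*8^3 + 27*13^2 = 2048 + 4563 = 6611
Delta = -16 * (6611) = -105776
Delta mod 53 = 12

Delta = 12 (mod 53)


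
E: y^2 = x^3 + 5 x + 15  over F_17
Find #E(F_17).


For each x in F_17, count y with y^2 = x^3 + 5 x + 15 mod 17:
  x = 0: RHS = 15, y in [7, 10]  -> 2 point(s)
  x = 1: RHS = 4, y in [2, 15]  -> 2 point(s)
  x = 2: RHS = 16, y in [4, 13]  -> 2 point(s)
  x = 7: RHS = 2, y in [6, 11]  -> 2 point(s)
  x = 12: RHS = 1, y in [1, 16]  -> 2 point(s)
  x = 13: RHS = 16, y in [4, 13]  -> 2 point(s)
  x = 16: RHS = 9, y in [3, 14]  -> 2 point(s)
Affine points: 14. Add the point at infinity: total = 15.

#E(F_17) = 15


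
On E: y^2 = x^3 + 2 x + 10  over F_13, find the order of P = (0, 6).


Compute successive multiples of P until we hit O:
  1P = (0, 6)
  2P = (4, 2)
  3P = (10, 4)
  4P = (2, 10)
  5P = (2, 3)
  6P = (10, 9)
  7P = (4, 11)
  8P = (0, 7)
  ... (continuing to 9P)
  9P = O

ord(P) = 9


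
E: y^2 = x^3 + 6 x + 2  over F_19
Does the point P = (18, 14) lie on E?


Check whether y^2 = x^3 + 6 x + 2 (mod 19) for (x, y) = (18, 14).
LHS: y^2 = 14^2 mod 19 = 6
RHS: x^3 + 6 x + 2 = 18^3 + 6*18 + 2 mod 19 = 14
LHS != RHS

No, not on the curve


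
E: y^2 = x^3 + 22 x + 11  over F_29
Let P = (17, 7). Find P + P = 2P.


Doubling: s = (3 x1^2 + a) / (2 y1)
s = (3*17^2 + 22) / (2*7) mod 29 = 20
x3 = s^2 - 2 x1 mod 29 = 20^2 - 2*17 = 18
y3 = s (x1 - x3) - y1 mod 29 = 20 * (17 - 18) - 7 = 2

2P = (18, 2)


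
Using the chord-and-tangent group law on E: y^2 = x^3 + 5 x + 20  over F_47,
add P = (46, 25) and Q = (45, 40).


P != Q, so use the chord formula.
s = (y2 - y1) / (x2 - x1) = (15) / (46) mod 47 = 32
x3 = s^2 - x1 - x2 mod 47 = 32^2 - 46 - 45 = 40
y3 = s (x1 - x3) - y1 mod 47 = 32 * (46 - 40) - 25 = 26

P + Q = (40, 26)


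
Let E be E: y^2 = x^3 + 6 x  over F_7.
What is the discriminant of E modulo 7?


4 a^3 + 27 b^2 = 4*6^3 + 27*0^2 = 864 + 0 = 864
Delta = -16 * (864) = -13824
Delta mod 7 = 1

Delta = 1 (mod 7)


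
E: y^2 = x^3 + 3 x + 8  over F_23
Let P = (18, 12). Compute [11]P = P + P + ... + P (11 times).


k = 11 = 1011_2 (binary, LSB first: 1101)
Double-and-add from P = (18, 12):
  bit 0 = 1: acc = O + (18, 12) = (18, 12)
  bit 1 = 1: acc = (18, 12) + (22, 21) = (1, 9)
  bit 2 = 0: acc unchanged = (1, 9)
  bit 3 = 1: acc = (1, 9) + (12, 22) = (19, 22)

11P = (19, 22)


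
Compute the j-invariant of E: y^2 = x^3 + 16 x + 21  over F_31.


Delta = -16(4 a^3 + 27 b^2) mod 31 = 6
-1728 * (4 a)^3 = -1728 * (4*16)^3 mod 31 = 2
j = 2 * 6^(-1) mod 31 = 21

j = 21 (mod 31)


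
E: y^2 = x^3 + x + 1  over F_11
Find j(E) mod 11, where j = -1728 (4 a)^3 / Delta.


Delta = -16(4 a^3 + 27 b^2) mod 11 = 10
-1728 * (4 a)^3 = -1728 * (4*1)^3 mod 11 = 2
j = 2 * 10^(-1) mod 11 = 9

j = 9 (mod 11)


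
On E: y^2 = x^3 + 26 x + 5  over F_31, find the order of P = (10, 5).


Compute successive multiples of P until we hit O:
  1P = (10, 5)
  2P = (21, 27)
  3P = (4, 7)
  4P = (24, 10)
  5P = (15, 22)
  6P = (25, 6)
  7P = (0, 6)
  8P = (30, 28)
  ... (continuing to 30P)
  30P = O

ord(P) = 30


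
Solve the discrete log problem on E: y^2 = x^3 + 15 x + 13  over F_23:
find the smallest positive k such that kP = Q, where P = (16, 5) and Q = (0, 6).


Enumerate multiples of P until we hit Q = (0, 6):
  1P = (16, 5)
  2P = (17, 11)
  3P = (3, 4)
  4P = (7, 1)
  5P = (9, 16)
  6P = (0, 6)
Match found at i = 6.

k = 6


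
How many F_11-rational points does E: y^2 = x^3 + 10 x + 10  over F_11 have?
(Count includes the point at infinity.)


For each x in F_11, count y with y^2 = x^3 + 10 x + 10 mod 11:
  x = 2: RHS = 5, y in [4, 7]  -> 2 point(s)
  x = 3: RHS = 1, y in [1, 10]  -> 2 point(s)
  x = 4: RHS = 4, y in [2, 9]  -> 2 point(s)
  x = 5: RHS = 9, y in [3, 8]  -> 2 point(s)
  x = 6: RHS = 0, y in [0]  -> 1 point(s)
  x = 7: RHS = 5, y in [4, 7]  -> 2 point(s)
  x = 9: RHS = 4, y in [2, 9]  -> 2 point(s)
Affine points: 13. Add the point at infinity: total = 14.

#E(F_11) = 14


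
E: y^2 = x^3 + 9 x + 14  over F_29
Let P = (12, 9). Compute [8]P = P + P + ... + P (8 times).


k = 8 = 1000_2 (binary, LSB first: 0001)
Double-and-add from P = (12, 9):
  bit 0 = 0: acc unchanged = O
  bit 1 = 0: acc unchanged = O
  bit 2 = 0: acc unchanged = O
  bit 3 = 1: acc = O + (25, 28) = (25, 28)

8P = (25, 28)


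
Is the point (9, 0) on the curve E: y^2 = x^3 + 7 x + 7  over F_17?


Check whether y^2 = x^3 + 7 x + 7 (mod 17) for (x, y) = (9, 0).
LHS: y^2 = 0^2 mod 17 = 0
RHS: x^3 + 7 x + 7 = 9^3 + 7*9 + 7 mod 17 = 0
LHS = RHS

Yes, on the curve


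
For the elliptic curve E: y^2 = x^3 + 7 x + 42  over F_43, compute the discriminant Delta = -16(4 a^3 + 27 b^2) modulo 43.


4 a^3 + 27 b^2 = 4*7^3 + 27*42^2 = 1372 + 47628 = 49000
Delta = -16 * (49000) = -784000
Delta mod 43 = 19

Delta = 19 (mod 43)


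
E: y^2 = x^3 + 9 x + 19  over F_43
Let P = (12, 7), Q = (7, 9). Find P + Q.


P != Q, so use the chord formula.
s = (y2 - y1) / (x2 - x1) = (2) / (38) mod 43 = 34
x3 = s^2 - x1 - x2 mod 43 = 34^2 - 12 - 7 = 19
y3 = s (x1 - x3) - y1 mod 43 = 34 * (12 - 19) - 7 = 13

P + Q = (19, 13)


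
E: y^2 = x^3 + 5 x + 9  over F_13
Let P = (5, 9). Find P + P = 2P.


Doubling: s = (3 x1^2 + a) / (2 y1)
s = (3*5^2 + 5) / (2*9) mod 13 = 3
x3 = s^2 - 2 x1 mod 13 = 3^2 - 2*5 = 12
y3 = s (x1 - x3) - y1 mod 13 = 3 * (5 - 12) - 9 = 9

2P = (12, 9)


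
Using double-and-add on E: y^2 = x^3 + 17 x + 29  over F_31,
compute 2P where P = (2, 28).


k = 2 = 10_2 (binary, LSB first: 01)
Double-and-add from P = (2, 28):
  bit 0 = 0: acc unchanged = O
  bit 1 = 1: acc = O + (3, 13) = (3, 13)

2P = (3, 13)


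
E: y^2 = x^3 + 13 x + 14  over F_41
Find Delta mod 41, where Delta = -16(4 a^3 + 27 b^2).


4 a^3 + 27 b^2 = 4*13^3 + 27*14^2 = 8788 + 5292 = 14080
Delta = -16 * (14080) = -225280
Delta mod 41 = 15

Delta = 15 (mod 41)


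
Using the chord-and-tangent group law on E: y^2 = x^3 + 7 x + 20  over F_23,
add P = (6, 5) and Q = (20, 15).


P != Q, so use the chord formula.
s = (y2 - y1) / (x2 - x1) = (10) / (14) mod 23 = 4
x3 = s^2 - x1 - x2 mod 23 = 4^2 - 6 - 20 = 13
y3 = s (x1 - x3) - y1 mod 23 = 4 * (6 - 13) - 5 = 13

P + Q = (13, 13)


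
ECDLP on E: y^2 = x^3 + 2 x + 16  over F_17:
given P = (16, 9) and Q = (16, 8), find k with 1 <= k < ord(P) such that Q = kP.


Enumerate multiples of P until we hit Q = (16, 8):
  1P = (16, 9)
  2P = (10, 4)
  3P = (12, 0)
  4P = (10, 13)
  5P = (16, 8)
Match found at i = 5.

k = 5


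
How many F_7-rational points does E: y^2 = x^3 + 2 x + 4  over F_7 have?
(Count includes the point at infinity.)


For each x in F_7, count y with y^2 = x^3 + 2 x + 4 mod 7:
  x = 0: RHS = 4, y in [2, 5]  -> 2 point(s)
  x = 1: RHS = 0, y in [0]  -> 1 point(s)
  x = 2: RHS = 2, y in [3, 4]  -> 2 point(s)
  x = 3: RHS = 2, y in [3, 4]  -> 2 point(s)
  x = 6: RHS = 1, y in [1, 6]  -> 2 point(s)
Affine points: 9. Add the point at infinity: total = 10.

#E(F_7) = 10


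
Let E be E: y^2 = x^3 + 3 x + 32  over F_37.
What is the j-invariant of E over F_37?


Delta = -16(4 a^3 + 27 b^2) mod 37 = 15
-1728 * (4 a)^3 = -1728 * (4*3)^3 mod 37 = 27
j = 27 * 15^(-1) mod 37 = 24

j = 24 (mod 37)


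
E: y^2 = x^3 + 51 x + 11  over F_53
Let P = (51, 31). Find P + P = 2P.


Doubling: s = (3 x1^2 + a) / (2 y1)
s = (3*51^2 + 51) / (2*31) mod 53 = 7
x3 = s^2 - 2 x1 mod 53 = 7^2 - 2*51 = 0
y3 = s (x1 - x3) - y1 mod 53 = 7 * (51 - 0) - 31 = 8

2P = (0, 8)


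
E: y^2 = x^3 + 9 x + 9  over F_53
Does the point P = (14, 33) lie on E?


Check whether y^2 = x^3 + 9 x + 9 (mod 53) for (x, y) = (14, 33).
LHS: y^2 = 33^2 mod 53 = 29
RHS: x^3 + 9 x + 9 = 14^3 + 9*14 + 9 mod 53 = 17
LHS != RHS

No, not on the curve


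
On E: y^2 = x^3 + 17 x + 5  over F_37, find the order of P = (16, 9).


Compute successive multiples of P until we hit O:
  1P = (16, 9)
  2P = (2, 26)
  3P = (15, 3)
  4P = (5, 20)
  5P = (17, 29)
  6P = (34, 1)
  7P = (21, 22)
  8P = (26, 2)
  ... (continuing to 42P)
  42P = O

ord(P) = 42


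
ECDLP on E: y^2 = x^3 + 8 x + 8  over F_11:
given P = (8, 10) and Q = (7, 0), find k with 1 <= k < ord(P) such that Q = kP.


Enumerate multiples of P until we hit Q = (7, 0):
  1P = (8, 10)
  2P = (7, 0)
Match found at i = 2.

k = 2


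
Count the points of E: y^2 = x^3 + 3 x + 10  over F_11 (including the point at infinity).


For each x in F_11, count y with y^2 = x^3 + 3 x + 10 mod 11:
  x = 1: RHS = 3, y in [5, 6]  -> 2 point(s)
  x = 4: RHS = 9, y in [3, 8]  -> 2 point(s)
  x = 7: RHS = 0, y in [0]  -> 1 point(s)
Affine points: 5. Add the point at infinity: total = 6.

#E(F_11) = 6


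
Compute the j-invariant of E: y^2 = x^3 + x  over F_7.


Delta = -16(4 a^3 + 27 b^2) mod 7 = 6
-1728 * (4 a)^3 = -1728 * (4*1)^3 mod 7 = 1
j = 1 * 6^(-1) mod 7 = 6

j = 6 (mod 7)


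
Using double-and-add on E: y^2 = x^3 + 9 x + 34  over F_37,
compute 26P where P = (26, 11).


k = 26 = 11010_2 (binary, LSB first: 01011)
Double-and-add from P = (26, 11):
  bit 0 = 0: acc unchanged = O
  bit 1 = 1: acc = O + (11, 24) = (11, 24)
  bit 2 = 0: acc unchanged = (11, 24)
  bit 3 = 1: acc = (11, 24) + (32, 7) = (21, 7)
  bit 4 = 1: acc = (21, 7) + (9, 20) = (11, 13)

26P = (11, 13)


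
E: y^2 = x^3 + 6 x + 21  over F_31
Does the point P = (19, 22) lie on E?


Check whether y^2 = x^3 + 6 x + 21 (mod 31) for (x, y) = (19, 22).
LHS: y^2 = 22^2 mod 31 = 19
RHS: x^3 + 6 x + 21 = 19^3 + 6*19 + 21 mod 31 = 19
LHS = RHS

Yes, on the curve


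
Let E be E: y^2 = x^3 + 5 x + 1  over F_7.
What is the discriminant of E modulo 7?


4 a^3 + 27 b^2 = 4*5^3 + 27*1^2 = 500 + 27 = 527
Delta = -16 * (527) = -8432
Delta mod 7 = 3

Delta = 3 (mod 7)


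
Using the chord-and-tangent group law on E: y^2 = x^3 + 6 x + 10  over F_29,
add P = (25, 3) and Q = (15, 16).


P != Q, so use the chord formula.
s = (y2 - y1) / (x2 - x1) = (13) / (19) mod 29 = 19
x3 = s^2 - x1 - x2 mod 29 = 19^2 - 25 - 15 = 2
y3 = s (x1 - x3) - y1 mod 29 = 19 * (25 - 2) - 3 = 28

P + Q = (2, 28)


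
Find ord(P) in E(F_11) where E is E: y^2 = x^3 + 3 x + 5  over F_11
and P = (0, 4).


Compute successive multiples of P until we hit O:
  1P = (0, 4)
  2P = (1, 8)
  3P = (4, 2)
  4P = (10, 1)
  5P = (10, 10)
  6P = (4, 9)
  7P = (1, 3)
  8P = (0, 7)
  ... (continuing to 9P)
  9P = O

ord(P) = 9


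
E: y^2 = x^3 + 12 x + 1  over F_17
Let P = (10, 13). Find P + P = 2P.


Doubling: s = (3 x1^2 + a) / (2 y1)
s = (3*10^2 + 12) / (2*13) mod 17 = 12
x3 = s^2 - 2 x1 mod 17 = 12^2 - 2*10 = 5
y3 = s (x1 - x3) - y1 mod 17 = 12 * (10 - 5) - 13 = 13

2P = (5, 13)


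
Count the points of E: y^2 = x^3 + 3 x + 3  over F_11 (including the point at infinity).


For each x in F_11, count y with y^2 = x^3 + 3 x + 3 mod 11:
  x = 0: RHS = 3, y in [5, 6]  -> 2 point(s)
  x = 5: RHS = 0, y in [0]  -> 1 point(s)
  x = 7: RHS = 4, y in [2, 9]  -> 2 point(s)
  x = 8: RHS = 0, y in [0]  -> 1 point(s)
  x = 9: RHS = 0, y in [0]  -> 1 point(s)
Affine points: 7. Add the point at infinity: total = 8.

#E(F_11) = 8


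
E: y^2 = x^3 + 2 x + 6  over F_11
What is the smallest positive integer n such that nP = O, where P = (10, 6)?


Compute successive multiples of P until we hit O:
  1P = (10, 6)
  2P = (5, 8)
  3P = (1, 8)
  4P = (1, 3)
  5P = (5, 3)
  6P = (10, 5)
  7P = O

ord(P) = 7


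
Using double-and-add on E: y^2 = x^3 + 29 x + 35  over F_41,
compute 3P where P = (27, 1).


k = 3 = 11_2 (binary, LSB first: 11)
Double-and-add from P = (27, 1):
  bit 0 = 1: acc = O + (27, 1) = (27, 1)
  bit 1 = 1: acc = (27, 1) + (29, 38) = (30, 5)

3P = (30, 5)


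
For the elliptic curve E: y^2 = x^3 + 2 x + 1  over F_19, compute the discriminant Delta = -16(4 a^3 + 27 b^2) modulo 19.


4 a^3 + 27 b^2 = 4*2^3 + 27*1^2 = 32 + 27 = 59
Delta = -16 * (59) = -944
Delta mod 19 = 6

Delta = 6 (mod 19)


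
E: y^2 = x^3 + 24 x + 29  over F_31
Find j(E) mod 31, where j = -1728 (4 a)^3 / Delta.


Delta = -16(4 a^3 + 27 b^2) mod 31 = 12
-1728 * (4 a)^3 = -1728 * (4*24)^3 mod 31 = 30
j = 30 * 12^(-1) mod 31 = 18

j = 18 (mod 31)


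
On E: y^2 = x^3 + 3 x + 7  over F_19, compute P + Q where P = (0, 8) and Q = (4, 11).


P != Q, so use the chord formula.
s = (y2 - y1) / (x2 - x1) = (3) / (4) mod 19 = 15
x3 = s^2 - x1 - x2 mod 19 = 15^2 - 0 - 4 = 12
y3 = s (x1 - x3) - y1 mod 19 = 15 * (0 - 12) - 8 = 2

P + Q = (12, 2)


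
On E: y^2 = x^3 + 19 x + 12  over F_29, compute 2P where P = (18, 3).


Doubling: s = (3 x1^2 + a) / (2 y1)
s = (3*18^2 + 19) / (2*3) mod 29 = 25
x3 = s^2 - 2 x1 mod 29 = 25^2 - 2*18 = 9
y3 = s (x1 - x3) - y1 mod 29 = 25 * (18 - 9) - 3 = 19

2P = (9, 19)


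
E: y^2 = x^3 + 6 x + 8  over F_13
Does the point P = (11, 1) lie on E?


Check whether y^2 = x^3 + 6 x + 8 (mod 13) for (x, y) = (11, 1).
LHS: y^2 = 1^2 mod 13 = 1
RHS: x^3 + 6 x + 8 = 11^3 + 6*11 + 8 mod 13 = 1
LHS = RHS

Yes, on the curve


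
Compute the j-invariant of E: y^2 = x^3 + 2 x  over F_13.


Delta = -16(4 a^3 + 27 b^2) mod 13 = 8
-1728 * (4 a)^3 = -1728 * (4*2)^3 mod 13 = 5
j = 5 * 8^(-1) mod 13 = 12

j = 12 (mod 13)


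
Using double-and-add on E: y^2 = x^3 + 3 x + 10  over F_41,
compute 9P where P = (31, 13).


k = 9 = 1001_2 (binary, LSB first: 1001)
Double-and-add from P = (31, 13):
  bit 0 = 1: acc = O + (31, 13) = (31, 13)
  bit 1 = 0: acc unchanged = (31, 13)
  bit 2 = 0: acc unchanged = (31, 13)
  bit 3 = 1: acc = (31, 13) + (18, 22) = (0, 16)

9P = (0, 16)


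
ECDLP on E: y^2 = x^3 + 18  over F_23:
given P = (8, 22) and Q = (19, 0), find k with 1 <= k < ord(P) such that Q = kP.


Enumerate multiples of P until we hit Q = (19, 0):
  1P = (8, 22)
  2P = (0, 15)
  3P = (19, 0)
Match found at i = 3.

k = 3


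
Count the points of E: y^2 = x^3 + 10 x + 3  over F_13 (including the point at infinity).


For each x in F_13, count y with y^2 = x^3 + 10 x + 3 mod 13:
  x = 0: RHS = 3, y in [4, 9]  -> 2 point(s)
  x = 1: RHS = 1, y in [1, 12]  -> 2 point(s)
  x = 4: RHS = 3, y in [4, 9]  -> 2 point(s)
  x = 5: RHS = 9, y in [3, 10]  -> 2 point(s)
  x = 7: RHS = 0, y in [0]  -> 1 point(s)
  x = 8: RHS = 10, y in [6, 7]  -> 2 point(s)
  x = 9: RHS = 3, y in [4, 9]  -> 2 point(s)
  x = 11: RHS = 1, y in [1, 12]  -> 2 point(s)
Affine points: 15. Add the point at infinity: total = 16.

#E(F_13) = 16


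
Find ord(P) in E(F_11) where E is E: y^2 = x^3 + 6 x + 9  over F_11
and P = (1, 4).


Compute successive multiples of P until we hit O:
  1P = (1, 4)
  2P = (7, 3)
  3P = (7, 8)
  4P = (1, 7)
  5P = O

ord(P) = 5


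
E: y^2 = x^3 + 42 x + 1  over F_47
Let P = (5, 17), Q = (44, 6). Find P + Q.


P != Q, so use the chord formula.
s = (y2 - y1) / (x2 - x1) = (36) / (39) mod 47 = 19
x3 = s^2 - x1 - x2 mod 47 = 19^2 - 5 - 44 = 30
y3 = s (x1 - x3) - y1 mod 47 = 19 * (5 - 30) - 17 = 25

P + Q = (30, 25)


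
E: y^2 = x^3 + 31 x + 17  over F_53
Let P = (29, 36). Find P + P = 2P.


Doubling: s = (3 x1^2 + a) / (2 y1)
s = (3*29^2 + 31) / (2*36) mod 53 = 34
x3 = s^2 - 2 x1 mod 53 = 34^2 - 2*29 = 38
y3 = s (x1 - x3) - y1 mod 53 = 34 * (29 - 38) - 36 = 29

2P = (38, 29)


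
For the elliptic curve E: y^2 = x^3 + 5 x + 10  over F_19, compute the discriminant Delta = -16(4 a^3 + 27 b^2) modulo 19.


4 a^3 + 27 b^2 = 4*5^3 + 27*10^2 = 500 + 2700 = 3200
Delta = -16 * (3200) = -51200
Delta mod 19 = 5

Delta = 5 (mod 19)


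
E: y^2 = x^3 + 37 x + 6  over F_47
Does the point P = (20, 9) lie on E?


Check whether y^2 = x^3 + 37 x + 6 (mod 47) for (x, y) = (20, 9).
LHS: y^2 = 9^2 mod 47 = 34
RHS: x^3 + 37 x + 6 = 20^3 + 37*20 + 6 mod 47 = 4
LHS != RHS

No, not on the curve


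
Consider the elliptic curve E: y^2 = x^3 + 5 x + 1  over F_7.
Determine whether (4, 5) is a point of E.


Check whether y^2 = x^3 + 5 x + 1 (mod 7) for (x, y) = (4, 5).
LHS: y^2 = 5^2 mod 7 = 4
RHS: x^3 + 5 x + 1 = 4^3 + 5*4 + 1 mod 7 = 1
LHS != RHS

No, not on the curve


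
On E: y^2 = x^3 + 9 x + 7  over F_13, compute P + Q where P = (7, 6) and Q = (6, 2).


P != Q, so use the chord formula.
s = (y2 - y1) / (x2 - x1) = (9) / (12) mod 13 = 4
x3 = s^2 - x1 - x2 mod 13 = 4^2 - 7 - 6 = 3
y3 = s (x1 - x3) - y1 mod 13 = 4 * (7 - 3) - 6 = 10

P + Q = (3, 10)


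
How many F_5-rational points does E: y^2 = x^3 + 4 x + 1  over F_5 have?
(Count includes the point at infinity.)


For each x in F_5, count y with y^2 = x^3 + 4 x + 1 mod 5:
  x = 0: RHS = 1, y in [1, 4]  -> 2 point(s)
  x = 1: RHS = 1, y in [1, 4]  -> 2 point(s)
  x = 3: RHS = 0, y in [0]  -> 1 point(s)
  x = 4: RHS = 1, y in [1, 4]  -> 2 point(s)
Affine points: 7. Add the point at infinity: total = 8.

#E(F_5) = 8


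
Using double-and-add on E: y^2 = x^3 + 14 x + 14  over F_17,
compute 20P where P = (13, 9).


k = 20 = 10100_2 (binary, LSB first: 00101)
Double-and-add from P = (13, 9):
  bit 0 = 0: acc unchanged = O
  bit 1 = 0: acc unchanged = O
  bit 2 = 1: acc = O + (6, 5) = (6, 5)
  bit 3 = 0: acc unchanged = (6, 5)
  bit 4 = 1: acc = (6, 5) + (8, 14) = (2, 13)

20P = (2, 13)


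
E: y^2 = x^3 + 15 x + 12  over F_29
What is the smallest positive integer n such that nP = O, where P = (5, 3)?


Compute successive multiples of P until we hit O:
  1P = (5, 3)
  2P = (12, 8)
  3P = (6, 17)
  4P = (11, 0)
  5P = (6, 12)
  6P = (12, 21)
  7P = (5, 26)
  8P = O

ord(P) = 8


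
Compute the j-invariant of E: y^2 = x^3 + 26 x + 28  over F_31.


Delta = -16(4 a^3 + 27 b^2) mod 31 = 20
-1728 * (4 a)^3 = -1728 * (4*26)^3 mod 31 = 15
j = 15 * 20^(-1) mod 31 = 24

j = 24 (mod 31)


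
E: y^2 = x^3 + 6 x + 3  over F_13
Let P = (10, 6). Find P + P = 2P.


Doubling: s = (3 x1^2 + a) / (2 y1)
s = (3*10^2 + 6) / (2*6) mod 13 = 6
x3 = s^2 - 2 x1 mod 13 = 6^2 - 2*10 = 3
y3 = s (x1 - x3) - y1 mod 13 = 6 * (10 - 3) - 6 = 10

2P = (3, 10)


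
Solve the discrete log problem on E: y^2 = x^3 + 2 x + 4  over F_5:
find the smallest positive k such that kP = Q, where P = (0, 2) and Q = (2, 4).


Enumerate multiples of P until we hit Q = (2, 4):
  1P = (0, 2)
  2P = (4, 1)
  3P = (2, 1)
  4P = (2, 4)
Match found at i = 4.

k = 4


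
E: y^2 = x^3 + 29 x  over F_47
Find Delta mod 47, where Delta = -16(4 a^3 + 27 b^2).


4 a^3 + 27 b^2 = 4*29^3 + 27*0^2 = 97556 + 0 = 97556
Delta = -16 * (97556) = -1560896
Delta mod 47 = 21

Delta = 21 (mod 47)


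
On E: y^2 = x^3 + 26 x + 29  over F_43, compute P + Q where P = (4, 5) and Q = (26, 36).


P != Q, so use the chord formula.
s = (y2 - y1) / (x2 - x1) = (31) / (22) mod 43 = 19
x3 = s^2 - x1 - x2 mod 43 = 19^2 - 4 - 26 = 30
y3 = s (x1 - x3) - y1 mod 43 = 19 * (4 - 30) - 5 = 17

P + Q = (30, 17)


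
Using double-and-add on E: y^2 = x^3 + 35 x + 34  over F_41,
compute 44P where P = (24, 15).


k = 44 = 101100_2 (binary, LSB first: 001101)
Double-and-add from P = (24, 15):
  bit 0 = 0: acc unchanged = O
  bit 1 = 0: acc unchanged = O
  bit 2 = 1: acc = O + (16, 37) = (16, 37)
  bit 3 = 1: acc = (16, 37) + (18, 10) = (15, 11)
  bit 4 = 0: acc unchanged = (15, 11)
  bit 5 = 1: acc = (15, 11) + (27, 30) = (24, 26)

44P = (24, 26)


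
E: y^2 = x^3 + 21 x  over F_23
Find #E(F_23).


For each x in F_23, count y with y^2 = x^3 + 21 x + 0 mod 23:
  x = 0: RHS = 0, y in [0]  -> 1 point(s)
  x = 2: RHS = 4, y in [2, 21]  -> 2 point(s)
  x = 5: RHS = 0, y in [0]  -> 1 point(s)
  x = 8: RHS = 13, y in [6, 17]  -> 2 point(s)
  x = 12: RHS = 2, y in [5, 18]  -> 2 point(s)
  x = 13: RHS = 9, y in [3, 20]  -> 2 point(s)
  x = 14: RHS = 2, y in [5, 18]  -> 2 point(s)
  x = 16: RHS = 16, y in [4, 19]  -> 2 point(s)
  x = 17: RHS = 3, y in [7, 16]  -> 2 point(s)
  x = 18: RHS = 0, y in [0]  -> 1 point(s)
  x = 19: RHS = 13, y in [6, 17]  -> 2 point(s)
  x = 20: RHS = 2, y in [5, 18]  -> 2 point(s)
  x = 22: RHS = 1, y in [1, 22]  -> 2 point(s)
Affine points: 23. Add the point at infinity: total = 24.

#E(F_23) = 24


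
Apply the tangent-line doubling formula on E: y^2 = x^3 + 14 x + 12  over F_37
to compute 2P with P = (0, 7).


Doubling: s = (3 x1^2 + a) / (2 y1)
s = (3*0^2 + 14) / (2*7) mod 37 = 1
x3 = s^2 - 2 x1 mod 37 = 1^2 - 2*0 = 1
y3 = s (x1 - x3) - y1 mod 37 = 1 * (0 - 1) - 7 = 29

2P = (1, 29)


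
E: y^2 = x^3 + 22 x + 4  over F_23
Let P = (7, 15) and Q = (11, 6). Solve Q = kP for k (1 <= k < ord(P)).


Enumerate multiples of P until we hit Q = (11, 6):
  1P = (7, 15)
  2P = (15, 12)
  3P = (13, 16)
  4P = (19, 6)
  5P = (22, 2)
  6P = (20, 7)
  7P = (4, 15)
  8P = (12, 8)
  9P = (17, 22)
  10P = (8, 5)
  11P = (16, 6)
  12P = (1, 2)
  13P = (5, 20)
  14P = (0, 2)
  15P = (11, 17)
  16P = (11, 6)
Match found at i = 16.

k = 16


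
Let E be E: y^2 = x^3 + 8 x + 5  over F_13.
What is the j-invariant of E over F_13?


Delta = -16(4 a^3 + 27 b^2) mod 13 = 8
-1728 * (4 a)^3 = -1728 * (4*8)^3 mod 13 = 8
j = 8 * 8^(-1) mod 13 = 1

j = 1 (mod 13)


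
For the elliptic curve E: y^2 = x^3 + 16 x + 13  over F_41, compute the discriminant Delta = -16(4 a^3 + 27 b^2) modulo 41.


4 a^3 + 27 b^2 = 4*16^3 + 27*13^2 = 16384 + 4563 = 20947
Delta = -16 * (20947) = -335152
Delta mod 41 = 23

Delta = 23 (mod 41)


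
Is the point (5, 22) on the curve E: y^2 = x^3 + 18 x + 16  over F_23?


Check whether y^2 = x^3 + 18 x + 16 (mod 23) for (x, y) = (5, 22).
LHS: y^2 = 22^2 mod 23 = 1
RHS: x^3 + 18 x + 16 = 5^3 + 18*5 + 16 mod 23 = 1
LHS = RHS

Yes, on the curve


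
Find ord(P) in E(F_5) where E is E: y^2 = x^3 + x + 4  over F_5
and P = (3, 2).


Compute successive multiples of P until we hit O:
  1P = (3, 2)
  2P = (3, 3)
  3P = O

ord(P) = 3


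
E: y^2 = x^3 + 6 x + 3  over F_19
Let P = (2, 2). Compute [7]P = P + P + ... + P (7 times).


k = 7 = 111_2 (binary, LSB first: 111)
Double-and-add from P = (2, 2):
  bit 0 = 1: acc = O + (2, 2) = (2, 2)
  bit 1 = 1: acc = (2, 2) + (2, 17) = O
  bit 2 = 1: acc = O + (2, 2) = (2, 2)

7P = (2, 2)


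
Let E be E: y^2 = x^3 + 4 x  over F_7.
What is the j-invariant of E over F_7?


Delta = -16(4 a^3 + 27 b^2) mod 7 = 6
-1728 * (4 a)^3 = -1728 * (4*4)^3 mod 7 = 1
j = 1 * 6^(-1) mod 7 = 6

j = 6 (mod 7)


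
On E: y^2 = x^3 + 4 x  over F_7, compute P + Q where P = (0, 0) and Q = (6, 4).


P != Q, so use the chord formula.
s = (y2 - y1) / (x2 - x1) = (4) / (6) mod 7 = 3
x3 = s^2 - x1 - x2 mod 7 = 3^2 - 0 - 6 = 3
y3 = s (x1 - x3) - y1 mod 7 = 3 * (0 - 3) - 0 = 5

P + Q = (3, 5)


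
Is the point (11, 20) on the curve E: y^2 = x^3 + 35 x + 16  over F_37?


Check whether y^2 = x^3 + 35 x + 16 (mod 37) for (x, y) = (11, 20).
LHS: y^2 = 20^2 mod 37 = 30
RHS: x^3 + 35 x + 16 = 11^3 + 35*11 + 16 mod 37 = 30
LHS = RHS

Yes, on the curve


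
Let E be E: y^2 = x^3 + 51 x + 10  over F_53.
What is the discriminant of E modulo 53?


4 a^3 + 27 b^2 = 4*51^3 + 27*10^2 = 530604 + 2700 = 533304
Delta = -16 * (533304) = -8532864
Delta mod 53 = 30

Delta = 30 (mod 53)


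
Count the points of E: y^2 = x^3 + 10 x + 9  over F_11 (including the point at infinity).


For each x in F_11, count y with y^2 = x^3 + 10 x + 9 mod 11:
  x = 0: RHS = 9, y in [3, 8]  -> 2 point(s)
  x = 1: RHS = 9, y in [3, 8]  -> 2 point(s)
  x = 2: RHS = 4, y in [2, 9]  -> 2 point(s)
  x = 3: RHS = 0, y in [0]  -> 1 point(s)
  x = 4: RHS = 3, y in [5, 6]  -> 2 point(s)
  x = 7: RHS = 4, y in [2, 9]  -> 2 point(s)
  x = 9: RHS = 3, y in [5, 6]  -> 2 point(s)
  x = 10: RHS = 9, y in [3, 8]  -> 2 point(s)
Affine points: 15. Add the point at infinity: total = 16.

#E(F_11) = 16


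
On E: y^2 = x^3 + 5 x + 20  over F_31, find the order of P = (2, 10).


Compute successive multiples of P until we hit O:
  1P = (2, 10)
  2P = (3, 0)
  3P = (2, 21)
  4P = O

ord(P) = 4


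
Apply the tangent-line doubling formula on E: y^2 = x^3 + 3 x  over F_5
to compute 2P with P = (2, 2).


Doubling: s = (3 x1^2 + a) / (2 y1)
s = (3*2^2 + 3) / (2*2) mod 5 = 0
x3 = s^2 - 2 x1 mod 5 = 0^2 - 2*2 = 1
y3 = s (x1 - x3) - y1 mod 5 = 0 * (2 - 1) - 2 = 3

2P = (1, 3)


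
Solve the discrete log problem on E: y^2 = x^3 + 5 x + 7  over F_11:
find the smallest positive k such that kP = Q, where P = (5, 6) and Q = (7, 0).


Enumerate multiples of P until we hit Q = (7, 0):
  1P = (5, 6)
  2P = (10, 1)
  3P = (8, 8)
  4P = (7, 0)
Match found at i = 4.

k = 4


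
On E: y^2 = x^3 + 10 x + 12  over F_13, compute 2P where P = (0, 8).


Doubling: s = (3 x1^2 + a) / (2 y1)
s = (3*0^2 + 10) / (2*8) mod 13 = 12
x3 = s^2 - 2 x1 mod 13 = 12^2 - 2*0 = 1
y3 = s (x1 - x3) - y1 mod 13 = 12 * (0 - 1) - 8 = 6

2P = (1, 6)


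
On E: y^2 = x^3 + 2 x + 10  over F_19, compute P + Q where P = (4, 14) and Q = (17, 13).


P != Q, so use the chord formula.
s = (y2 - y1) / (x2 - x1) = (18) / (13) mod 19 = 16
x3 = s^2 - x1 - x2 mod 19 = 16^2 - 4 - 17 = 7
y3 = s (x1 - x3) - y1 mod 19 = 16 * (4 - 7) - 14 = 14

P + Q = (7, 14)


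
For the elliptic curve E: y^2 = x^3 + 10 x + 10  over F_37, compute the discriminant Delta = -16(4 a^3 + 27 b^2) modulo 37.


4 a^3 + 27 b^2 = 4*10^3 + 27*10^2 = 4000 + 2700 = 6700
Delta = -16 * (6700) = -107200
Delta mod 37 = 26

Delta = 26 (mod 37)


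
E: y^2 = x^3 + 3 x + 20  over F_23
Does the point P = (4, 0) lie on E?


Check whether y^2 = x^3 + 3 x + 20 (mod 23) for (x, y) = (4, 0).
LHS: y^2 = 0^2 mod 23 = 0
RHS: x^3 + 3 x + 20 = 4^3 + 3*4 + 20 mod 23 = 4
LHS != RHS

No, not on the curve


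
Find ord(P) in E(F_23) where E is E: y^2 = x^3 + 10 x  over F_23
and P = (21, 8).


Compute successive multiples of P until we hit O:
  1P = (21, 8)
  2P = (12, 13)
  3P = (17, 0)
  4P = (12, 10)
  5P = (21, 15)
  6P = O

ord(P) = 6


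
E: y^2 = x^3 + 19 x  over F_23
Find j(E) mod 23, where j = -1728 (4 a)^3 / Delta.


Delta = -16(4 a^3 + 27 b^2) mod 23 = 2
-1728 * (4 a)^3 = -1728 * (4*19)^3 mod 23 = 6
j = 6 * 2^(-1) mod 23 = 3

j = 3 (mod 23)


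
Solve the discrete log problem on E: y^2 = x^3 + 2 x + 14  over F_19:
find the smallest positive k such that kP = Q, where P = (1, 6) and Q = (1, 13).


Enumerate multiples of P until we hit Q = (1, 13):
  1P = (1, 6)
  2P = (2, 11)
  3P = (3, 3)
  4P = (3, 16)
  5P = (2, 8)
  6P = (1, 13)
Match found at i = 6.

k = 6


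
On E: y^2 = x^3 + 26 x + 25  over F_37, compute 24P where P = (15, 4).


k = 24 = 11000_2 (binary, LSB first: 00011)
Double-and-add from P = (15, 4):
  bit 0 = 0: acc unchanged = O
  bit 1 = 0: acc unchanged = O
  bit 2 = 0: acc unchanged = O
  bit 3 = 1: acc = O + (12, 20) = (12, 20)
  bit 4 = 1: acc = (12, 20) + (6, 8) = (23, 32)

24P = (23, 32)


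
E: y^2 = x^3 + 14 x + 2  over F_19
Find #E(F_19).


For each x in F_19, count y with y^2 = x^3 + 14 x + 2 mod 19:
  x = 1: RHS = 17, y in [6, 13]  -> 2 point(s)
  x = 2: RHS = 0, y in [0]  -> 1 point(s)
  x = 5: RHS = 7, y in [8, 11]  -> 2 point(s)
  x = 6: RHS = 17, y in [6, 13]  -> 2 point(s)
  x = 7: RHS = 6, y in [5, 14]  -> 2 point(s)
  x = 11: RHS = 5, y in [9, 10]  -> 2 point(s)
  x = 12: RHS = 17, y in [6, 13]  -> 2 point(s)
  x = 13: RHS = 6, y in [5, 14]  -> 2 point(s)
  x = 14: RHS = 16, y in [4, 15]  -> 2 point(s)
  x = 16: RHS = 9, y in [3, 16]  -> 2 point(s)
  x = 17: RHS = 4, y in [2, 17]  -> 2 point(s)
  x = 18: RHS = 6, y in [5, 14]  -> 2 point(s)
Affine points: 23. Add the point at infinity: total = 24.

#E(F_19) = 24


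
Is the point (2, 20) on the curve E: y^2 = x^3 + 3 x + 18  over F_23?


Check whether y^2 = x^3 + 3 x + 18 (mod 23) for (x, y) = (2, 20).
LHS: y^2 = 20^2 mod 23 = 9
RHS: x^3 + 3 x + 18 = 2^3 + 3*2 + 18 mod 23 = 9
LHS = RHS

Yes, on the curve


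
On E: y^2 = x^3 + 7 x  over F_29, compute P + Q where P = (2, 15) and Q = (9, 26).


P != Q, so use the chord formula.
s = (y2 - y1) / (x2 - x1) = (11) / (7) mod 29 = 14
x3 = s^2 - x1 - x2 mod 29 = 14^2 - 2 - 9 = 11
y3 = s (x1 - x3) - y1 mod 29 = 14 * (2 - 11) - 15 = 4

P + Q = (11, 4)


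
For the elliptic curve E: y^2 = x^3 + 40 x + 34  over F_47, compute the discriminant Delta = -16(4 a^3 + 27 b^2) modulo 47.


4 a^3 + 27 b^2 = 4*40^3 + 27*34^2 = 256000 + 31212 = 287212
Delta = -16 * (287212) = -4595392
Delta mod 47 = 33

Delta = 33 (mod 47)


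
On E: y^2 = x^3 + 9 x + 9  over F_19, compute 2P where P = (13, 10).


k = 2 = 10_2 (binary, LSB first: 01)
Double-and-add from P = (13, 10):
  bit 0 = 0: acc unchanged = O
  bit 1 = 1: acc = O + (2, 4) = (2, 4)

2P = (2, 4)


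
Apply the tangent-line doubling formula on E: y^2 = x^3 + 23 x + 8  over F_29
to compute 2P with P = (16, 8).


Doubling: s = (3 x1^2 + a) / (2 y1)
s = (3*16^2 + 23) / (2*8) mod 29 = 15
x3 = s^2 - 2 x1 mod 29 = 15^2 - 2*16 = 19
y3 = s (x1 - x3) - y1 mod 29 = 15 * (16 - 19) - 8 = 5

2P = (19, 5)


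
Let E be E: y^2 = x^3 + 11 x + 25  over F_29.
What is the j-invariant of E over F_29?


Delta = -16(4 a^3 + 27 b^2) mod 29 = 8
-1728 * (4 a)^3 = -1728 * (4*11)^3 mod 29 = 16
j = 16 * 8^(-1) mod 29 = 2

j = 2 (mod 29)


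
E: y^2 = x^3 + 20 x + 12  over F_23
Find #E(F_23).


For each x in F_23, count y with y^2 = x^3 + 20 x + 12 mod 23:
  x = 0: RHS = 12, y in [9, 14]  -> 2 point(s)
  x = 4: RHS = 18, y in [8, 15]  -> 2 point(s)
  x = 6: RHS = 3, y in [7, 16]  -> 2 point(s)
  x = 7: RHS = 12, y in [9, 14]  -> 2 point(s)
  x = 9: RHS = 1, y in [1, 22]  -> 2 point(s)
  x = 10: RHS = 16, y in [4, 19]  -> 2 point(s)
  x = 12: RHS = 2, y in [5, 18]  -> 2 point(s)
  x = 13: RHS = 8, y in [10, 13]  -> 2 point(s)
  x = 14: RHS = 0, y in [0]  -> 1 point(s)
  x = 16: RHS = 12, y in [9, 14]  -> 2 point(s)
  x = 19: RHS = 6, y in [11, 12]  -> 2 point(s)
Affine points: 21. Add the point at infinity: total = 22.

#E(F_23) = 22


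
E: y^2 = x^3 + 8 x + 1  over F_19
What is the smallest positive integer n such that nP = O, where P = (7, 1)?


Compute successive multiples of P until we hit O:
  1P = (7, 1)
  2P = (12, 1)
  3P = (0, 18)
  4P = (2, 14)
  5P = (16, 11)
  6P = (16, 8)
  7P = (2, 5)
  8P = (0, 1)
  ... (continuing to 11P)
  11P = O

ord(P) = 11


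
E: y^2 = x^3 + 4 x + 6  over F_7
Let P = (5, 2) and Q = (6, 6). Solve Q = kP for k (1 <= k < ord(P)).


Enumerate multiples of P until we hit Q = (6, 6):
  1P = (5, 2)
  2P = (6, 1)
  3P = (4, 4)
  4P = (2, 6)
  5P = (1, 2)
  6P = (1, 5)
  7P = (2, 1)
  8P = (4, 3)
  9P = (6, 6)
Match found at i = 9.

k = 9


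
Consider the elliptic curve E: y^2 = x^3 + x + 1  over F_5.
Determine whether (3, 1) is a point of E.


Check whether y^2 = x^3 + 1 x + 1 (mod 5) for (x, y) = (3, 1).
LHS: y^2 = 1^2 mod 5 = 1
RHS: x^3 + 1 x + 1 = 3^3 + 1*3 + 1 mod 5 = 1
LHS = RHS

Yes, on the curve


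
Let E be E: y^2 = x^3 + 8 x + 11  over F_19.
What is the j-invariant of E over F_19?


Delta = -16(4 a^3 + 27 b^2) mod 19 = 4
-1728 * (4 a)^3 = -1728 * (4*8)^3 mod 19 = 12
j = 12 * 4^(-1) mod 19 = 3

j = 3 (mod 19)


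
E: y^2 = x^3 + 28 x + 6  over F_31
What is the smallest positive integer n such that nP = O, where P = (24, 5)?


Compute successive multiples of P until we hit O:
  1P = (24, 5)
  2P = (18, 7)
  3P = (27, 27)
  4P = (20, 14)
  5P = (25, 5)
  6P = (13, 26)
  7P = (2, 15)
  8P = (7, 7)
  ... (continuing to 41P)
  41P = O

ord(P) = 41


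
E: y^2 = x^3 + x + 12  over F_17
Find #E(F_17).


For each x in F_17, count y with y^2 = x^3 + 1 x + 12 mod 17:
  x = 3: RHS = 8, y in [5, 12]  -> 2 point(s)
  x = 6: RHS = 13, y in [8, 9]  -> 2 point(s)
  x = 9: RHS = 2, y in [6, 11]  -> 2 point(s)
  x = 10: RHS = 2, y in [6, 11]  -> 2 point(s)
  x = 12: RHS = 1, y in [1, 16]  -> 2 point(s)
  x = 14: RHS = 16, y in [4, 13]  -> 2 point(s)
  x = 15: RHS = 2, y in [6, 11]  -> 2 point(s)
Affine points: 14. Add the point at infinity: total = 15.

#E(F_17) = 15


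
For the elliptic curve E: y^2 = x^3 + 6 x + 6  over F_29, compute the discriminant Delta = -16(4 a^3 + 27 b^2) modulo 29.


4 a^3 + 27 b^2 = 4*6^3 + 27*6^2 = 864 + 972 = 1836
Delta = -16 * (1836) = -29376
Delta mod 29 = 1

Delta = 1 (mod 29)


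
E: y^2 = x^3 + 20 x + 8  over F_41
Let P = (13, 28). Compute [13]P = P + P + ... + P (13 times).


k = 13 = 1101_2 (binary, LSB first: 1011)
Double-and-add from P = (13, 28):
  bit 0 = 1: acc = O + (13, 28) = (13, 28)
  bit 1 = 0: acc unchanged = (13, 28)
  bit 2 = 1: acc = (13, 28) + (12, 7) = (6, 37)
  bit 3 = 1: acc = (6, 37) + (26, 33) = (32, 1)

13P = (32, 1)


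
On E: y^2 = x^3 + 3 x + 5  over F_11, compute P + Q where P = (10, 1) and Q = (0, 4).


P != Q, so use the chord formula.
s = (y2 - y1) / (x2 - x1) = (3) / (1) mod 11 = 3
x3 = s^2 - x1 - x2 mod 11 = 3^2 - 10 - 0 = 10
y3 = s (x1 - x3) - y1 mod 11 = 3 * (10 - 10) - 1 = 10

P + Q = (10, 10)


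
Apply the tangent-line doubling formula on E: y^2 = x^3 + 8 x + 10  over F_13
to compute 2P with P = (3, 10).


Doubling: s = (3 x1^2 + a) / (2 y1)
s = (3*3^2 + 8) / (2*10) mod 13 = 5
x3 = s^2 - 2 x1 mod 13 = 5^2 - 2*3 = 6
y3 = s (x1 - x3) - y1 mod 13 = 5 * (3 - 6) - 10 = 1

2P = (6, 1)


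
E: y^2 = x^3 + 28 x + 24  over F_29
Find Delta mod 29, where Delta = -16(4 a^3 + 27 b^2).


4 a^3 + 27 b^2 = 4*28^3 + 27*24^2 = 87808 + 15552 = 103360
Delta = -16 * (103360) = -1653760
Delta mod 29 = 23

Delta = 23 (mod 29)


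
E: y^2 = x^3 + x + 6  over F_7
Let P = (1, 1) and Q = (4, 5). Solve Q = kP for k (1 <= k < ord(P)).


Enumerate multiples of P until we hit Q = (4, 5):
  1P = (1, 1)
  2P = (2, 4)
  3P = (6, 5)
  4P = (4, 5)
Match found at i = 4.

k = 4
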